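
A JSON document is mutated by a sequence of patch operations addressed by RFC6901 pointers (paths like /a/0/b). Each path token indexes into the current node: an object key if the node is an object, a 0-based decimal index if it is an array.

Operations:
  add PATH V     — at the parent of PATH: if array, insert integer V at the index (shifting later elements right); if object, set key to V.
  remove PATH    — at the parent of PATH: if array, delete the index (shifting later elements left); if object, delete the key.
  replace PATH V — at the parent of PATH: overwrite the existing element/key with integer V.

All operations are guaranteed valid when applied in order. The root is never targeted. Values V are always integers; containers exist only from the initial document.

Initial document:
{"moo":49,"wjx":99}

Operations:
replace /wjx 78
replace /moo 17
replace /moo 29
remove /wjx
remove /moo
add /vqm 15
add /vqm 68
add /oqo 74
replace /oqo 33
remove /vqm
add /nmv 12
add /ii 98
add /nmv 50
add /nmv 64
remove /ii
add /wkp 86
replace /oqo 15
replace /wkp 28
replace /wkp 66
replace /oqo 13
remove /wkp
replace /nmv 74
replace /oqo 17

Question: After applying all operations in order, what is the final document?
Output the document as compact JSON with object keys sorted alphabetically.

After op 1 (replace /wjx 78): {"moo":49,"wjx":78}
After op 2 (replace /moo 17): {"moo":17,"wjx":78}
After op 3 (replace /moo 29): {"moo":29,"wjx":78}
After op 4 (remove /wjx): {"moo":29}
After op 5 (remove /moo): {}
After op 6 (add /vqm 15): {"vqm":15}
After op 7 (add /vqm 68): {"vqm":68}
After op 8 (add /oqo 74): {"oqo":74,"vqm":68}
After op 9 (replace /oqo 33): {"oqo":33,"vqm":68}
After op 10 (remove /vqm): {"oqo":33}
After op 11 (add /nmv 12): {"nmv":12,"oqo":33}
After op 12 (add /ii 98): {"ii":98,"nmv":12,"oqo":33}
After op 13 (add /nmv 50): {"ii":98,"nmv":50,"oqo":33}
After op 14 (add /nmv 64): {"ii":98,"nmv":64,"oqo":33}
After op 15 (remove /ii): {"nmv":64,"oqo":33}
After op 16 (add /wkp 86): {"nmv":64,"oqo":33,"wkp":86}
After op 17 (replace /oqo 15): {"nmv":64,"oqo":15,"wkp":86}
After op 18 (replace /wkp 28): {"nmv":64,"oqo":15,"wkp":28}
After op 19 (replace /wkp 66): {"nmv":64,"oqo":15,"wkp":66}
After op 20 (replace /oqo 13): {"nmv":64,"oqo":13,"wkp":66}
After op 21 (remove /wkp): {"nmv":64,"oqo":13}
After op 22 (replace /nmv 74): {"nmv":74,"oqo":13}
After op 23 (replace /oqo 17): {"nmv":74,"oqo":17}

Answer: {"nmv":74,"oqo":17}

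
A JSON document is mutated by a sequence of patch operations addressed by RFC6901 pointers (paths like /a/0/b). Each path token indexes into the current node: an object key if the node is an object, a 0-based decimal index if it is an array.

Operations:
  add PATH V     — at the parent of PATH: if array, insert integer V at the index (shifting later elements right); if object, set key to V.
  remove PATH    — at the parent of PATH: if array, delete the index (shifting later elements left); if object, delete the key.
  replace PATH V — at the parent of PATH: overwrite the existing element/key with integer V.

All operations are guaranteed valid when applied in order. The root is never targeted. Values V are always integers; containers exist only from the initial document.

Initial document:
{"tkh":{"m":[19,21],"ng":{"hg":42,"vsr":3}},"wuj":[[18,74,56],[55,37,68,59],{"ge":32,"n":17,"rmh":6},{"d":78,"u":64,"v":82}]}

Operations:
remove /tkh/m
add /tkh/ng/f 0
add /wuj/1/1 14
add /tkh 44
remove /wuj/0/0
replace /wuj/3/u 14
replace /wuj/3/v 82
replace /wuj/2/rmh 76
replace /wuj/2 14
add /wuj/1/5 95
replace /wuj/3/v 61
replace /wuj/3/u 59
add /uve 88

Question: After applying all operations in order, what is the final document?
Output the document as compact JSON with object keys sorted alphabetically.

After op 1 (remove /tkh/m): {"tkh":{"ng":{"hg":42,"vsr":3}},"wuj":[[18,74,56],[55,37,68,59],{"ge":32,"n":17,"rmh":6},{"d":78,"u":64,"v":82}]}
After op 2 (add /tkh/ng/f 0): {"tkh":{"ng":{"f":0,"hg":42,"vsr":3}},"wuj":[[18,74,56],[55,37,68,59],{"ge":32,"n":17,"rmh":6},{"d":78,"u":64,"v":82}]}
After op 3 (add /wuj/1/1 14): {"tkh":{"ng":{"f":0,"hg":42,"vsr":3}},"wuj":[[18,74,56],[55,14,37,68,59],{"ge":32,"n":17,"rmh":6},{"d":78,"u":64,"v":82}]}
After op 4 (add /tkh 44): {"tkh":44,"wuj":[[18,74,56],[55,14,37,68,59],{"ge":32,"n":17,"rmh":6},{"d":78,"u":64,"v":82}]}
After op 5 (remove /wuj/0/0): {"tkh":44,"wuj":[[74,56],[55,14,37,68,59],{"ge":32,"n":17,"rmh":6},{"d":78,"u":64,"v":82}]}
After op 6 (replace /wuj/3/u 14): {"tkh":44,"wuj":[[74,56],[55,14,37,68,59],{"ge":32,"n":17,"rmh":6},{"d":78,"u":14,"v":82}]}
After op 7 (replace /wuj/3/v 82): {"tkh":44,"wuj":[[74,56],[55,14,37,68,59],{"ge":32,"n":17,"rmh":6},{"d":78,"u":14,"v":82}]}
After op 8 (replace /wuj/2/rmh 76): {"tkh":44,"wuj":[[74,56],[55,14,37,68,59],{"ge":32,"n":17,"rmh":76},{"d":78,"u":14,"v":82}]}
After op 9 (replace /wuj/2 14): {"tkh":44,"wuj":[[74,56],[55,14,37,68,59],14,{"d":78,"u":14,"v":82}]}
After op 10 (add /wuj/1/5 95): {"tkh":44,"wuj":[[74,56],[55,14,37,68,59,95],14,{"d":78,"u":14,"v":82}]}
After op 11 (replace /wuj/3/v 61): {"tkh":44,"wuj":[[74,56],[55,14,37,68,59,95],14,{"d":78,"u":14,"v":61}]}
After op 12 (replace /wuj/3/u 59): {"tkh":44,"wuj":[[74,56],[55,14,37,68,59,95],14,{"d":78,"u":59,"v":61}]}
After op 13 (add /uve 88): {"tkh":44,"uve":88,"wuj":[[74,56],[55,14,37,68,59,95],14,{"d":78,"u":59,"v":61}]}

Answer: {"tkh":44,"uve":88,"wuj":[[74,56],[55,14,37,68,59,95],14,{"d":78,"u":59,"v":61}]}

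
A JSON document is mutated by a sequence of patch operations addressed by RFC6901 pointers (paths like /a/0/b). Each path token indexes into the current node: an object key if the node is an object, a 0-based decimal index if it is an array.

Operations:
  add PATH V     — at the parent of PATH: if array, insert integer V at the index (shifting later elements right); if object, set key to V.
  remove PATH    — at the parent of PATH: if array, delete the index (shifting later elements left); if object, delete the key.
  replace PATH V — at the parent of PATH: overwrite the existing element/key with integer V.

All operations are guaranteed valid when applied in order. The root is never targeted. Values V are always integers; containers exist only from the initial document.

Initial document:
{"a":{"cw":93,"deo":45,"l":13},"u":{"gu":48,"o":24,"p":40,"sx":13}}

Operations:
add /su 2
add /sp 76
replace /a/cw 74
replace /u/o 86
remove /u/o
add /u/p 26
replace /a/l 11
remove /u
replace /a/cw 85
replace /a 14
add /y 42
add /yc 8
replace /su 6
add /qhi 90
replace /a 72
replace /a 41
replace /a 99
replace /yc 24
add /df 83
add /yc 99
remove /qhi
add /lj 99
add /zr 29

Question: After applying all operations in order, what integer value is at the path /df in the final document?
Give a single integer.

After op 1 (add /su 2): {"a":{"cw":93,"deo":45,"l":13},"su":2,"u":{"gu":48,"o":24,"p":40,"sx":13}}
After op 2 (add /sp 76): {"a":{"cw":93,"deo":45,"l":13},"sp":76,"su":2,"u":{"gu":48,"o":24,"p":40,"sx":13}}
After op 3 (replace /a/cw 74): {"a":{"cw":74,"deo":45,"l":13},"sp":76,"su":2,"u":{"gu":48,"o":24,"p":40,"sx":13}}
After op 4 (replace /u/o 86): {"a":{"cw":74,"deo":45,"l":13},"sp":76,"su":2,"u":{"gu":48,"o":86,"p":40,"sx":13}}
After op 5 (remove /u/o): {"a":{"cw":74,"deo":45,"l":13},"sp":76,"su":2,"u":{"gu":48,"p":40,"sx":13}}
After op 6 (add /u/p 26): {"a":{"cw":74,"deo":45,"l":13},"sp":76,"su":2,"u":{"gu":48,"p":26,"sx":13}}
After op 7 (replace /a/l 11): {"a":{"cw":74,"deo":45,"l":11},"sp":76,"su":2,"u":{"gu":48,"p":26,"sx":13}}
After op 8 (remove /u): {"a":{"cw":74,"deo":45,"l":11},"sp":76,"su":2}
After op 9 (replace /a/cw 85): {"a":{"cw":85,"deo":45,"l":11},"sp":76,"su":2}
After op 10 (replace /a 14): {"a":14,"sp":76,"su":2}
After op 11 (add /y 42): {"a":14,"sp":76,"su":2,"y":42}
After op 12 (add /yc 8): {"a":14,"sp":76,"su":2,"y":42,"yc":8}
After op 13 (replace /su 6): {"a":14,"sp":76,"su":6,"y":42,"yc":8}
After op 14 (add /qhi 90): {"a":14,"qhi":90,"sp":76,"su":6,"y":42,"yc":8}
After op 15 (replace /a 72): {"a":72,"qhi":90,"sp":76,"su":6,"y":42,"yc":8}
After op 16 (replace /a 41): {"a":41,"qhi":90,"sp":76,"su":6,"y":42,"yc":8}
After op 17 (replace /a 99): {"a":99,"qhi":90,"sp":76,"su":6,"y":42,"yc":8}
After op 18 (replace /yc 24): {"a":99,"qhi":90,"sp":76,"su":6,"y":42,"yc":24}
After op 19 (add /df 83): {"a":99,"df":83,"qhi":90,"sp":76,"su":6,"y":42,"yc":24}
After op 20 (add /yc 99): {"a":99,"df":83,"qhi":90,"sp":76,"su":6,"y":42,"yc":99}
After op 21 (remove /qhi): {"a":99,"df":83,"sp":76,"su":6,"y":42,"yc":99}
After op 22 (add /lj 99): {"a":99,"df":83,"lj":99,"sp":76,"su":6,"y":42,"yc":99}
After op 23 (add /zr 29): {"a":99,"df":83,"lj":99,"sp":76,"su":6,"y":42,"yc":99,"zr":29}
Value at /df: 83

Answer: 83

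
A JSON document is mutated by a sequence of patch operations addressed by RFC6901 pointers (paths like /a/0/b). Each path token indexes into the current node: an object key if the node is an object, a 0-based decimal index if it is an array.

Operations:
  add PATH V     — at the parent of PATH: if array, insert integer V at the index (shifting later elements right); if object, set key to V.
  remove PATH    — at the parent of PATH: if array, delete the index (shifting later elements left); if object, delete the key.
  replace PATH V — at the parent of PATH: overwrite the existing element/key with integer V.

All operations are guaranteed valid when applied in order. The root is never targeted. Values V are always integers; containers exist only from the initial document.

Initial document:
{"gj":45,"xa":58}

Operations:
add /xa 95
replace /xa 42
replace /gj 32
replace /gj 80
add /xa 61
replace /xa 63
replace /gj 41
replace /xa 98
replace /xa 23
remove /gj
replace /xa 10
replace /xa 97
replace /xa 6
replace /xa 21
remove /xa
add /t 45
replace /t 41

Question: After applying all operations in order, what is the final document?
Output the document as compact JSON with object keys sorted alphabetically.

Answer: {"t":41}

Derivation:
After op 1 (add /xa 95): {"gj":45,"xa":95}
After op 2 (replace /xa 42): {"gj":45,"xa":42}
After op 3 (replace /gj 32): {"gj":32,"xa":42}
After op 4 (replace /gj 80): {"gj":80,"xa":42}
After op 5 (add /xa 61): {"gj":80,"xa":61}
After op 6 (replace /xa 63): {"gj":80,"xa":63}
After op 7 (replace /gj 41): {"gj":41,"xa":63}
After op 8 (replace /xa 98): {"gj":41,"xa":98}
After op 9 (replace /xa 23): {"gj":41,"xa":23}
After op 10 (remove /gj): {"xa":23}
After op 11 (replace /xa 10): {"xa":10}
After op 12 (replace /xa 97): {"xa":97}
After op 13 (replace /xa 6): {"xa":6}
After op 14 (replace /xa 21): {"xa":21}
After op 15 (remove /xa): {}
After op 16 (add /t 45): {"t":45}
After op 17 (replace /t 41): {"t":41}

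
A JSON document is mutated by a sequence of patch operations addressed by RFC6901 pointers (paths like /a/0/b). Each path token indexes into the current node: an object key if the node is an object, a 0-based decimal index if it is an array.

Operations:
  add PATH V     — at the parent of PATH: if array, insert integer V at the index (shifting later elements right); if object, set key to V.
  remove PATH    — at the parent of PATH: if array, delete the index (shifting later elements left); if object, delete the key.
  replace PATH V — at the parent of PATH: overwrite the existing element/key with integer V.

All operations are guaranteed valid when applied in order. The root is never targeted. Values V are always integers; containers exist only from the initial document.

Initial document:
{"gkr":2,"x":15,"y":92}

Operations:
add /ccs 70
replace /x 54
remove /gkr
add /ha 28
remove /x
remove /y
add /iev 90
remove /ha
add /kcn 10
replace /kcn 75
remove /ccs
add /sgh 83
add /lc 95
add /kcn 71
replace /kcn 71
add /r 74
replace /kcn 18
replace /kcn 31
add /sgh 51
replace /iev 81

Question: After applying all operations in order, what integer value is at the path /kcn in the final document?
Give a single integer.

After op 1 (add /ccs 70): {"ccs":70,"gkr":2,"x":15,"y":92}
After op 2 (replace /x 54): {"ccs":70,"gkr":2,"x":54,"y":92}
After op 3 (remove /gkr): {"ccs":70,"x":54,"y":92}
After op 4 (add /ha 28): {"ccs":70,"ha":28,"x":54,"y":92}
After op 5 (remove /x): {"ccs":70,"ha":28,"y":92}
After op 6 (remove /y): {"ccs":70,"ha":28}
After op 7 (add /iev 90): {"ccs":70,"ha":28,"iev":90}
After op 8 (remove /ha): {"ccs":70,"iev":90}
After op 9 (add /kcn 10): {"ccs":70,"iev":90,"kcn":10}
After op 10 (replace /kcn 75): {"ccs":70,"iev":90,"kcn":75}
After op 11 (remove /ccs): {"iev":90,"kcn":75}
After op 12 (add /sgh 83): {"iev":90,"kcn":75,"sgh":83}
After op 13 (add /lc 95): {"iev":90,"kcn":75,"lc":95,"sgh":83}
After op 14 (add /kcn 71): {"iev":90,"kcn":71,"lc":95,"sgh":83}
After op 15 (replace /kcn 71): {"iev":90,"kcn":71,"lc":95,"sgh":83}
After op 16 (add /r 74): {"iev":90,"kcn":71,"lc":95,"r":74,"sgh":83}
After op 17 (replace /kcn 18): {"iev":90,"kcn":18,"lc":95,"r":74,"sgh":83}
After op 18 (replace /kcn 31): {"iev":90,"kcn":31,"lc":95,"r":74,"sgh":83}
After op 19 (add /sgh 51): {"iev":90,"kcn":31,"lc":95,"r":74,"sgh":51}
After op 20 (replace /iev 81): {"iev":81,"kcn":31,"lc":95,"r":74,"sgh":51}
Value at /kcn: 31

Answer: 31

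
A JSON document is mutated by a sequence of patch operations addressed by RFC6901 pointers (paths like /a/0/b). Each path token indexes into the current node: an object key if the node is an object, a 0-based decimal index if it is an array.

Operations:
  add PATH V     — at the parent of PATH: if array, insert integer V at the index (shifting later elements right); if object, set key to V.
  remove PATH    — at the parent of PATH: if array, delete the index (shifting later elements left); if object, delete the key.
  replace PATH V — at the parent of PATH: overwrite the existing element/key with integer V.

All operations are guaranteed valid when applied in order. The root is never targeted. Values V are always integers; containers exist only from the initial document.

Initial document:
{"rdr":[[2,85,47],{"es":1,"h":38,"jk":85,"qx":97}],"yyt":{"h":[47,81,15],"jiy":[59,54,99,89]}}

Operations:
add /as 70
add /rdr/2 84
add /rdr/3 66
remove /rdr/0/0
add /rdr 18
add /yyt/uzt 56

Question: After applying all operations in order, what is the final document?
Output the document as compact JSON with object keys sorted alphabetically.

After op 1 (add /as 70): {"as":70,"rdr":[[2,85,47],{"es":1,"h":38,"jk":85,"qx":97}],"yyt":{"h":[47,81,15],"jiy":[59,54,99,89]}}
After op 2 (add /rdr/2 84): {"as":70,"rdr":[[2,85,47],{"es":1,"h":38,"jk":85,"qx":97},84],"yyt":{"h":[47,81,15],"jiy":[59,54,99,89]}}
After op 3 (add /rdr/3 66): {"as":70,"rdr":[[2,85,47],{"es":1,"h":38,"jk":85,"qx":97},84,66],"yyt":{"h":[47,81,15],"jiy":[59,54,99,89]}}
After op 4 (remove /rdr/0/0): {"as":70,"rdr":[[85,47],{"es":1,"h":38,"jk":85,"qx":97},84,66],"yyt":{"h":[47,81,15],"jiy":[59,54,99,89]}}
After op 5 (add /rdr 18): {"as":70,"rdr":18,"yyt":{"h":[47,81,15],"jiy":[59,54,99,89]}}
After op 6 (add /yyt/uzt 56): {"as":70,"rdr":18,"yyt":{"h":[47,81,15],"jiy":[59,54,99,89],"uzt":56}}

Answer: {"as":70,"rdr":18,"yyt":{"h":[47,81,15],"jiy":[59,54,99,89],"uzt":56}}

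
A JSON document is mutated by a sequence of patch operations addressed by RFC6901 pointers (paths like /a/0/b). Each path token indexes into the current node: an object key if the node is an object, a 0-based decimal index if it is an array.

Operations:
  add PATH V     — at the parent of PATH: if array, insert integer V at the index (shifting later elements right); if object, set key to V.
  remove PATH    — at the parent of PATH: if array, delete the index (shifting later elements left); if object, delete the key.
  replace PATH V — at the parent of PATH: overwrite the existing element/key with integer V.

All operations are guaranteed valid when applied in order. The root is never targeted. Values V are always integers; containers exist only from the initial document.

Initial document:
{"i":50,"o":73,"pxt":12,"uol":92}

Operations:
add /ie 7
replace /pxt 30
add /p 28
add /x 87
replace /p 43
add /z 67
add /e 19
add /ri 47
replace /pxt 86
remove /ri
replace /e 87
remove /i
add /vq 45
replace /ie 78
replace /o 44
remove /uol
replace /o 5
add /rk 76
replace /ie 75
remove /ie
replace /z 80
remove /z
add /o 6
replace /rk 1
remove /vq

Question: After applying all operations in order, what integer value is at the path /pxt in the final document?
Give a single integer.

After op 1 (add /ie 7): {"i":50,"ie":7,"o":73,"pxt":12,"uol":92}
After op 2 (replace /pxt 30): {"i":50,"ie":7,"o":73,"pxt":30,"uol":92}
After op 3 (add /p 28): {"i":50,"ie":7,"o":73,"p":28,"pxt":30,"uol":92}
After op 4 (add /x 87): {"i":50,"ie":7,"o":73,"p":28,"pxt":30,"uol":92,"x":87}
After op 5 (replace /p 43): {"i":50,"ie":7,"o":73,"p":43,"pxt":30,"uol":92,"x":87}
After op 6 (add /z 67): {"i":50,"ie":7,"o":73,"p":43,"pxt":30,"uol":92,"x":87,"z":67}
After op 7 (add /e 19): {"e":19,"i":50,"ie":7,"o":73,"p":43,"pxt":30,"uol":92,"x":87,"z":67}
After op 8 (add /ri 47): {"e":19,"i":50,"ie":7,"o":73,"p":43,"pxt":30,"ri":47,"uol":92,"x":87,"z":67}
After op 9 (replace /pxt 86): {"e":19,"i":50,"ie":7,"o":73,"p":43,"pxt":86,"ri":47,"uol":92,"x":87,"z":67}
After op 10 (remove /ri): {"e":19,"i":50,"ie":7,"o":73,"p":43,"pxt":86,"uol":92,"x":87,"z":67}
After op 11 (replace /e 87): {"e":87,"i":50,"ie":7,"o":73,"p":43,"pxt":86,"uol":92,"x":87,"z":67}
After op 12 (remove /i): {"e":87,"ie":7,"o":73,"p":43,"pxt":86,"uol":92,"x":87,"z":67}
After op 13 (add /vq 45): {"e":87,"ie":7,"o":73,"p":43,"pxt":86,"uol":92,"vq":45,"x":87,"z":67}
After op 14 (replace /ie 78): {"e":87,"ie":78,"o":73,"p":43,"pxt":86,"uol":92,"vq":45,"x":87,"z":67}
After op 15 (replace /o 44): {"e":87,"ie":78,"o":44,"p":43,"pxt":86,"uol":92,"vq":45,"x":87,"z":67}
After op 16 (remove /uol): {"e":87,"ie":78,"o":44,"p":43,"pxt":86,"vq":45,"x":87,"z":67}
After op 17 (replace /o 5): {"e":87,"ie":78,"o":5,"p":43,"pxt":86,"vq":45,"x":87,"z":67}
After op 18 (add /rk 76): {"e":87,"ie":78,"o":5,"p":43,"pxt":86,"rk":76,"vq":45,"x":87,"z":67}
After op 19 (replace /ie 75): {"e":87,"ie":75,"o":5,"p":43,"pxt":86,"rk":76,"vq":45,"x":87,"z":67}
After op 20 (remove /ie): {"e":87,"o":5,"p":43,"pxt":86,"rk":76,"vq":45,"x":87,"z":67}
After op 21 (replace /z 80): {"e":87,"o":5,"p":43,"pxt":86,"rk":76,"vq":45,"x":87,"z":80}
After op 22 (remove /z): {"e":87,"o":5,"p":43,"pxt":86,"rk":76,"vq":45,"x":87}
After op 23 (add /o 6): {"e":87,"o":6,"p":43,"pxt":86,"rk":76,"vq":45,"x":87}
After op 24 (replace /rk 1): {"e":87,"o":6,"p":43,"pxt":86,"rk":1,"vq":45,"x":87}
After op 25 (remove /vq): {"e":87,"o":6,"p":43,"pxt":86,"rk":1,"x":87}
Value at /pxt: 86

Answer: 86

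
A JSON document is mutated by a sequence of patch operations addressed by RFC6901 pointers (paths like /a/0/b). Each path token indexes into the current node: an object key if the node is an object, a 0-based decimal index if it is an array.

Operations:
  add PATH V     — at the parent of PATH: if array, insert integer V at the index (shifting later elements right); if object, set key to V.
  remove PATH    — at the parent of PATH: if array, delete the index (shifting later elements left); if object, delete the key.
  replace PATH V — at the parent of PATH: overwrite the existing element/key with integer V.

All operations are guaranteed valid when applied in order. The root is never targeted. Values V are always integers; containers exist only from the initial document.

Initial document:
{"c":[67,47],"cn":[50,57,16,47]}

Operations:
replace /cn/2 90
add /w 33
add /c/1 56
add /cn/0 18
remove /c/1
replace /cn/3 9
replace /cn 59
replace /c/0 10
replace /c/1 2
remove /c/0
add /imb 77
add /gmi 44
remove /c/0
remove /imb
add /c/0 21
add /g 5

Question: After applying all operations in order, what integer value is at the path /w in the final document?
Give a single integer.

After op 1 (replace /cn/2 90): {"c":[67,47],"cn":[50,57,90,47]}
After op 2 (add /w 33): {"c":[67,47],"cn":[50,57,90,47],"w":33}
After op 3 (add /c/1 56): {"c":[67,56,47],"cn":[50,57,90,47],"w":33}
After op 4 (add /cn/0 18): {"c":[67,56,47],"cn":[18,50,57,90,47],"w":33}
After op 5 (remove /c/1): {"c":[67,47],"cn":[18,50,57,90,47],"w":33}
After op 6 (replace /cn/3 9): {"c":[67,47],"cn":[18,50,57,9,47],"w":33}
After op 7 (replace /cn 59): {"c":[67,47],"cn":59,"w":33}
After op 8 (replace /c/0 10): {"c":[10,47],"cn":59,"w":33}
After op 9 (replace /c/1 2): {"c":[10,2],"cn":59,"w":33}
After op 10 (remove /c/0): {"c":[2],"cn":59,"w":33}
After op 11 (add /imb 77): {"c":[2],"cn":59,"imb":77,"w":33}
After op 12 (add /gmi 44): {"c":[2],"cn":59,"gmi":44,"imb":77,"w":33}
After op 13 (remove /c/0): {"c":[],"cn":59,"gmi":44,"imb":77,"w":33}
After op 14 (remove /imb): {"c":[],"cn":59,"gmi":44,"w":33}
After op 15 (add /c/0 21): {"c":[21],"cn":59,"gmi":44,"w":33}
After op 16 (add /g 5): {"c":[21],"cn":59,"g":5,"gmi":44,"w":33}
Value at /w: 33

Answer: 33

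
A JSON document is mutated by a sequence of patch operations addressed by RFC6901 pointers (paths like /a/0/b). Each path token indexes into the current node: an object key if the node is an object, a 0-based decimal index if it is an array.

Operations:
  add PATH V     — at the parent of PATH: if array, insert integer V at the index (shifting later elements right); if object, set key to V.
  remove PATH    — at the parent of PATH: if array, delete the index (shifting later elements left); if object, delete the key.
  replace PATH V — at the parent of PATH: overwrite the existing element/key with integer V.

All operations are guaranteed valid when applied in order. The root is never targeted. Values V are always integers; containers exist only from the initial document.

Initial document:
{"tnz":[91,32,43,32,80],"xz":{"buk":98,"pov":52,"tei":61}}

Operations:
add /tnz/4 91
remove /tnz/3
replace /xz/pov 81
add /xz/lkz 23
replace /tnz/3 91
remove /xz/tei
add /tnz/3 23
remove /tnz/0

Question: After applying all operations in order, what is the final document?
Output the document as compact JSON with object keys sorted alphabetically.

Answer: {"tnz":[32,43,23,91,80],"xz":{"buk":98,"lkz":23,"pov":81}}

Derivation:
After op 1 (add /tnz/4 91): {"tnz":[91,32,43,32,91,80],"xz":{"buk":98,"pov":52,"tei":61}}
After op 2 (remove /tnz/3): {"tnz":[91,32,43,91,80],"xz":{"buk":98,"pov":52,"tei":61}}
After op 3 (replace /xz/pov 81): {"tnz":[91,32,43,91,80],"xz":{"buk":98,"pov":81,"tei":61}}
After op 4 (add /xz/lkz 23): {"tnz":[91,32,43,91,80],"xz":{"buk":98,"lkz":23,"pov":81,"tei":61}}
After op 5 (replace /tnz/3 91): {"tnz":[91,32,43,91,80],"xz":{"buk":98,"lkz":23,"pov":81,"tei":61}}
After op 6 (remove /xz/tei): {"tnz":[91,32,43,91,80],"xz":{"buk":98,"lkz":23,"pov":81}}
After op 7 (add /tnz/3 23): {"tnz":[91,32,43,23,91,80],"xz":{"buk":98,"lkz":23,"pov":81}}
After op 8 (remove /tnz/0): {"tnz":[32,43,23,91,80],"xz":{"buk":98,"lkz":23,"pov":81}}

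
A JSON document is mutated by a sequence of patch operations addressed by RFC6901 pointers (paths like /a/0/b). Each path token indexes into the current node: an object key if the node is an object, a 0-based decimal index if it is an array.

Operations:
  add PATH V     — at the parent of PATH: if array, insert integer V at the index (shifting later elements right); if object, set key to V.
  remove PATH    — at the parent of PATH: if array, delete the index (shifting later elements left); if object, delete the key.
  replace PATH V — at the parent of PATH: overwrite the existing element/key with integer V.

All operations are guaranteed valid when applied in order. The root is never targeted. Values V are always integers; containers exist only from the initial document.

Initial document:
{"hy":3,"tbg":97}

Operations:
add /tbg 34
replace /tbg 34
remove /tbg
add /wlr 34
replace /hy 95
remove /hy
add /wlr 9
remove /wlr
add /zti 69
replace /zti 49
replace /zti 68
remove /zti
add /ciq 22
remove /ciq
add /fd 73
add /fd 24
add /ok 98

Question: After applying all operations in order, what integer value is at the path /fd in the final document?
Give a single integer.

Answer: 24

Derivation:
After op 1 (add /tbg 34): {"hy":3,"tbg":34}
After op 2 (replace /tbg 34): {"hy":3,"tbg":34}
After op 3 (remove /tbg): {"hy":3}
After op 4 (add /wlr 34): {"hy":3,"wlr":34}
After op 5 (replace /hy 95): {"hy":95,"wlr":34}
After op 6 (remove /hy): {"wlr":34}
After op 7 (add /wlr 9): {"wlr":9}
After op 8 (remove /wlr): {}
After op 9 (add /zti 69): {"zti":69}
After op 10 (replace /zti 49): {"zti":49}
After op 11 (replace /zti 68): {"zti":68}
After op 12 (remove /zti): {}
After op 13 (add /ciq 22): {"ciq":22}
After op 14 (remove /ciq): {}
After op 15 (add /fd 73): {"fd":73}
After op 16 (add /fd 24): {"fd":24}
After op 17 (add /ok 98): {"fd":24,"ok":98}
Value at /fd: 24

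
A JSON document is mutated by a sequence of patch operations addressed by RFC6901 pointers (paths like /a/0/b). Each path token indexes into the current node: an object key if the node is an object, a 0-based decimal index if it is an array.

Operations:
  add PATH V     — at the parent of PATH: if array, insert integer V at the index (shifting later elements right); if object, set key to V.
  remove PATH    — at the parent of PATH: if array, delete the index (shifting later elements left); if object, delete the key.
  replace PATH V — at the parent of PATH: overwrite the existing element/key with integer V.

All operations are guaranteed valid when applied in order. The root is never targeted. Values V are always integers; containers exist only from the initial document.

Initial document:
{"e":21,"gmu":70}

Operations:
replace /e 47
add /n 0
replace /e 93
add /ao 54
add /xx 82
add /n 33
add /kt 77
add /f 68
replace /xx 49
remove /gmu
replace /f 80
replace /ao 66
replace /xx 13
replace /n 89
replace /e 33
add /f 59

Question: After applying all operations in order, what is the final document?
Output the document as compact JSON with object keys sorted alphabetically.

Answer: {"ao":66,"e":33,"f":59,"kt":77,"n":89,"xx":13}

Derivation:
After op 1 (replace /e 47): {"e":47,"gmu":70}
After op 2 (add /n 0): {"e":47,"gmu":70,"n":0}
After op 3 (replace /e 93): {"e":93,"gmu":70,"n":0}
After op 4 (add /ao 54): {"ao":54,"e":93,"gmu":70,"n":0}
After op 5 (add /xx 82): {"ao":54,"e":93,"gmu":70,"n":0,"xx":82}
After op 6 (add /n 33): {"ao":54,"e":93,"gmu":70,"n":33,"xx":82}
After op 7 (add /kt 77): {"ao":54,"e":93,"gmu":70,"kt":77,"n":33,"xx":82}
After op 8 (add /f 68): {"ao":54,"e":93,"f":68,"gmu":70,"kt":77,"n":33,"xx":82}
After op 9 (replace /xx 49): {"ao":54,"e":93,"f":68,"gmu":70,"kt":77,"n":33,"xx":49}
After op 10 (remove /gmu): {"ao":54,"e":93,"f":68,"kt":77,"n":33,"xx":49}
After op 11 (replace /f 80): {"ao":54,"e":93,"f":80,"kt":77,"n":33,"xx":49}
After op 12 (replace /ao 66): {"ao":66,"e":93,"f":80,"kt":77,"n":33,"xx":49}
After op 13 (replace /xx 13): {"ao":66,"e":93,"f":80,"kt":77,"n":33,"xx":13}
After op 14 (replace /n 89): {"ao":66,"e":93,"f":80,"kt":77,"n":89,"xx":13}
After op 15 (replace /e 33): {"ao":66,"e":33,"f":80,"kt":77,"n":89,"xx":13}
After op 16 (add /f 59): {"ao":66,"e":33,"f":59,"kt":77,"n":89,"xx":13}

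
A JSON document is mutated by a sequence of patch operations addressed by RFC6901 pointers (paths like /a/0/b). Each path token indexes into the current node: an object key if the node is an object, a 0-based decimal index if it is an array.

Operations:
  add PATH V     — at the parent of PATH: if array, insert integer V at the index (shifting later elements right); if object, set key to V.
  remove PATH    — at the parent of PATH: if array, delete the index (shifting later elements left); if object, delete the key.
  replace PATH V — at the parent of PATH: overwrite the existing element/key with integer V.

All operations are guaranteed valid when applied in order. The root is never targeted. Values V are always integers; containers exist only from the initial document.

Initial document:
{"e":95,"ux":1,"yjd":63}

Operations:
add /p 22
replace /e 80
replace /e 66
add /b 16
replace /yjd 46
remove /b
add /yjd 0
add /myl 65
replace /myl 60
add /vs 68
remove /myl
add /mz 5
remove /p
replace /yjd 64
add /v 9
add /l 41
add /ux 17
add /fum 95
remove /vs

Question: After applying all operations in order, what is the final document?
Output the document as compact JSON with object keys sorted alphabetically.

After op 1 (add /p 22): {"e":95,"p":22,"ux":1,"yjd":63}
After op 2 (replace /e 80): {"e":80,"p":22,"ux":1,"yjd":63}
After op 3 (replace /e 66): {"e":66,"p":22,"ux":1,"yjd":63}
After op 4 (add /b 16): {"b":16,"e":66,"p":22,"ux":1,"yjd":63}
After op 5 (replace /yjd 46): {"b":16,"e":66,"p":22,"ux":1,"yjd":46}
After op 6 (remove /b): {"e":66,"p":22,"ux":1,"yjd":46}
After op 7 (add /yjd 0): {"e":66,"p":22,"ux":1,"yjd":0}
After op 8 (add /myl 65): {"e":66,"myl":65,"p":22,"ux":1,"yjd":0}
After op 9 (replace /myl 60): {"e":66,"myl":60,"p":22,"ux":1,"yjd":0}
After op 10 (add /vs 68): {"e":66,"myl":60,"p":22,"ux":1,"vs":68,"yjd":0}
After op 11 (remove /myl): {"e":66,"p":22,"ux":1,"vs":68,"yjd":0}
After op 12 (add /mz 5): {"e":66,"mz":5,"p":22,"ux":1,"vs":68,"yjd":0}
After op 13 (remove /p): {"e":66,"mz":5,"ux":1,"vs":68,"yjd":0}
After op 14 (replace /yjd 64): {"e":66,"mz":5,"ux":1,"vs":68,"yjd":64}
After op 15 (add /v 9): {"e":66,"mz":5,"ux":1,"v":9,"vs":68,"yjd":64}
After op 16 (add /l 41): {"e":66,"l":41,"mz":5,"ux":1,"v":9,"vs":68,"yjd":64}
After op 17 (add /ux 17): {"e":66,"l":41,"mz":5,"ux":17,"v":9,"vs":68,"yjd":64}
After op 18 (add /fum 95): {"e":66,"fum":95,"l":41,"mz":5,"ux":17,"v":9,"vs":68,"yjd":64}
After op 19 (remove /vs): {"e":66,"fum":95,"l":41,"mz":5,"ux":17,"v":9,"yjd":64}

Answer: {"e":66,"fum":95,"l":41,"mz":5,"ux":17,"v":9,"yjd":64}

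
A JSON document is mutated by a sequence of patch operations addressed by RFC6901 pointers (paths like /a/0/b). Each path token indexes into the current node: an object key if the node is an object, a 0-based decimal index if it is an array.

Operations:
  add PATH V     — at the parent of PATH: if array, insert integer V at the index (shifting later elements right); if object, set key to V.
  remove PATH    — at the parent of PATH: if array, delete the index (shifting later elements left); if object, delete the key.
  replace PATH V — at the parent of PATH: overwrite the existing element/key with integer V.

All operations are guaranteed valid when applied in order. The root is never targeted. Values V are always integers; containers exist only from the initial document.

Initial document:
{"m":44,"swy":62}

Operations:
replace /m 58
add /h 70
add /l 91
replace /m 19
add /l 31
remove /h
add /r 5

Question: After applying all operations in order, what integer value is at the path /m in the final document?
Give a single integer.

Answer: 19

Derivation:
After op 1 (replace /m 58): {"m":58,"swy":62}
After op 2 (add /h 70): {"h":70,"m":58,"swy":62}
After op 3 (add /l 91): {"h":70,"l":91,"m":58,"swy":62}
After op 4 (replace /m 19): {"h":70,"l":91,"m":19,"swy":62}
After op 5 (add /l 31): {"h":70,"l":31,"m":19,"swy":62}
After op 6 (remove /h): {"l":31,"m":19,"swy":62}
After op 7 (add /r 5): {"l":31,"m":19,"r":5,"swy":62}
Value at /m: 19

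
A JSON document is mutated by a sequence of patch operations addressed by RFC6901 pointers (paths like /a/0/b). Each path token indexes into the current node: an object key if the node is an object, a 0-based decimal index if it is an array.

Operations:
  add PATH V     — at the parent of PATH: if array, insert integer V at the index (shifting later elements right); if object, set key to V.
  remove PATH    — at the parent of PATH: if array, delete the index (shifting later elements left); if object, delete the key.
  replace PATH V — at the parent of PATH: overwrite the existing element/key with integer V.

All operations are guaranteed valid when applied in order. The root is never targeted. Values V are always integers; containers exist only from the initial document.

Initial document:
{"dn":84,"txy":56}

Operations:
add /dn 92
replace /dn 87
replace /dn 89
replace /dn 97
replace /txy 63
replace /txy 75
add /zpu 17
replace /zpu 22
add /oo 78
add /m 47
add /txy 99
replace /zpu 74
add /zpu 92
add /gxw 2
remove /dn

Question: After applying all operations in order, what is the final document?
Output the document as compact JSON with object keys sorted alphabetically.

After op 1 (add /dn 92): {"dn":92,"txy":56}
After op 2 (replace /dn 87): {"dn":87,"txy":56}
After op 3 (replace /dn 89): {"dn":89,"txy":56}
After op 4 (replace /dn 97): {"dn":97,"txy":56}
After op 5 (replace /txy 63): {"dn":97,"txy":63}
After op 6 (replace /txy 75): {"dn":97,"txy":75}
After op 7 (add /zpu 17): {"dn":97,"txy":75,"zpu":17}
After op 8 (replace /zpu 22): {"dn":97,"txy":75,"zpu":22}
After op 9 (add /oo 78): {"dn":97,"oo":78,"txy":75,"zpu":22}
After op 10 (add /m 47): {"dn":97,"m":47,"oo":78,"txy":75,"zpu":22}
After op 11 (add /txy 99): {"dn":97,"m":47,"oo":78,"txy":99,"zpu":22}
After op 12 (replace /zpu 74): {"dn":97,"m":47,"oo":78,"txy":99,"zpu":74}
After op 13 (add /zpu 92): {"dn":97,"m":47,"oo":78,"txy":99,"zpu":92}
After op 14 (add /gxw 2): {"dn":97,"gxw":2,"m":47,"oo":78,"txy":99,"zpu":92}
After op 15 (remove /dn): {"gxw":2,"m":47,"oo":78,"txy":99,"zpu":92}

Answer: {"gxw":2,"m":47,"oo":78,"txy":99,"zpu":92}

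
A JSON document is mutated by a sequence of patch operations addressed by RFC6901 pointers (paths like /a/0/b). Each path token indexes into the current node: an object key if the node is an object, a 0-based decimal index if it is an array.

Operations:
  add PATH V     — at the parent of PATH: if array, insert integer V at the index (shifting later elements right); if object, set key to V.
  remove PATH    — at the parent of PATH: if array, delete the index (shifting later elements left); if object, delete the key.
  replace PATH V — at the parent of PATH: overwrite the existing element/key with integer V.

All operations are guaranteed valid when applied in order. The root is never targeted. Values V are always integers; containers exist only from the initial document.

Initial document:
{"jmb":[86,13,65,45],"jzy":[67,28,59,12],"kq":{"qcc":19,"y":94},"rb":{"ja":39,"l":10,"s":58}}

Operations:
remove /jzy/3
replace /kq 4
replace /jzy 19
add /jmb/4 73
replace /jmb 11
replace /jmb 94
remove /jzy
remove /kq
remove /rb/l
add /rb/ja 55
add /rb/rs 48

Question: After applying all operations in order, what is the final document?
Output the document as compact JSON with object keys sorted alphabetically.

After op 1 (remove /jzy/3): {"jmb":[86,13,65,45],"jzy":[67,28,59],"kq":{"qcc":19,"y":94},"rb":{"ja":39,"l":10,"s":58}}
After op 2 (replace /kq 4): {"jmb":[86,13,65,45],"jzy":[67,28,59],"kq":4,"rb":{"ja":39,"l":10,"s":58}}
After op 3 (replace /jzy 19): {"jmb":[86,13,65,45],"jzy":19,"kq":4,"rb":{"ja":39,"l":10,"s":58}}
After op 4 (add /jmb/4 73): {"jmb":[86,13,65,45,73],"jzy":19,"kq":4,"rb":{"ja":39,"l":10,"s":58}}
After op 5 (replace /jmb 11): {"jmb":11,"jzy":19,"kq":4,"rb":{"ja":39,"l":10,"s":58}}
After op 6 (replace /jmb 94): {"jmb":94,"jzy":19,"kq":4,"rb":{"ja":39,"l":10,"s":58}}
After op 7 (remove /jzy): {"jmb":94,"kq":4,"rb":{"ja":39,"l":10,"s":58}}
After op 8 (remove /kq): {"jmb":94,"rb":{"ja":39,"l":10,"s":58}}
After op 9 (remove /rb/l): {"jmb":94,"rb":{"ja":39,"s":58}}
After op 10 (add /rb/ja 55): {"jmb":94,"rb":{"ja":55,"s":58}}
After op 11 (add /rb/rs 48): {"jmb":94,"rb":{"ja":55,"rs":48,"s":58}}

Answer: {"jmb":94,"rb":{"ja":55,"rs":48,"s":58}}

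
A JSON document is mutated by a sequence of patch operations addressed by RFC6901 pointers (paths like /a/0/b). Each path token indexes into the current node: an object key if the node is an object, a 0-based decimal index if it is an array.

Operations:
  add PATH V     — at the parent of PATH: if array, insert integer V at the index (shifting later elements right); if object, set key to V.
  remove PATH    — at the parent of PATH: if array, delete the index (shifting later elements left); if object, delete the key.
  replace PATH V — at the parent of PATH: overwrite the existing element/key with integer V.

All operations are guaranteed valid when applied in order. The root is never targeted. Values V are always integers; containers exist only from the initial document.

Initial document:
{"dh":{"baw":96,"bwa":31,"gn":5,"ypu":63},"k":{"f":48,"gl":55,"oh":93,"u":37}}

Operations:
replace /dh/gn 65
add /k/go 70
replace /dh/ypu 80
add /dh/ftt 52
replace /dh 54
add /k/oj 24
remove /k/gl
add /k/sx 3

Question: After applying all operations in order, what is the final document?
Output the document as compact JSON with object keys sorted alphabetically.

Answer: {"dh":54,"k":{"f":48,"go":70,"oh":93,"oj":24,"sx":3,"u":37}}

Derivation:
After op 1 (replace /dh/gn 65): {"dh":{"baw":96,"bwa":31,"gn":65,"ypu":63},"k":{"f":48,"gl":55,"oh":93,"u":37}}
After op 2 (add /k/go 70): {"dh":{"baw":96,"bwa":31,"gn":65,"ypu":63},"k":{"f":48,"gl":55,"go":70,"oh":93,"u":37}}
After op 3 (replace /dh/ypu 80): {"dh":{"baw":96,"bwa":31,"gn":65,"ypu":80},"k":{"f":48,"gl":55,"go":70,"oh":93,"u":37}}
After op 4 (add /dh/ftt 52): {"dh":{"baw":96,"bwa":31,"ftt":52,"gn":65,"ypu":80},"k":{"f":48,"gl":55,"go":70,"oh":93,"u":37}}
After op 5 (replace /dh 54): {"dh":54,"k":{"f":48,"gl":55,"go":70,"oh":93,"u":37}}
After op 6 (add /k/oj 24): {"dh":54,"k":{"f":48,"gl":55,"go":70,"oh":93,"oj":24,"u":37}}
After op 7 (remove /k/gl): {"dh":54,"k":{"f":48,"go":70,"oh":93,"oj":24,"u":37}}
After op 8 (add /k/sx 3): {"dh":54,"k":{"f":48,"go":70,"oh":93,"oj":24,"sx":3,"u":37}}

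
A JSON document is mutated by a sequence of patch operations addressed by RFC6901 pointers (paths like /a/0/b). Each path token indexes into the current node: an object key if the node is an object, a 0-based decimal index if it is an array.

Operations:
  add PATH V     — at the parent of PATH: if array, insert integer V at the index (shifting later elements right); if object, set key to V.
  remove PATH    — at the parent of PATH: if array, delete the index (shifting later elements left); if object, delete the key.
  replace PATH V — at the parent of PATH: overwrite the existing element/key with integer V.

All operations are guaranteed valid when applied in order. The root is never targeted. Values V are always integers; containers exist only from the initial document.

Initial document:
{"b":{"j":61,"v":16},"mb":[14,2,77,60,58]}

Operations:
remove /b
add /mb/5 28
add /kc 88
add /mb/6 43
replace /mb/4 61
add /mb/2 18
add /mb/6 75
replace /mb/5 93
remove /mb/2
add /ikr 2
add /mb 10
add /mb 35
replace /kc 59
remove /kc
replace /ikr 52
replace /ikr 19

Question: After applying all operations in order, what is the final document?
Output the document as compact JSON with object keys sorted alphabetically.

After op 1 (remove /b): {"mb":[14,2,77,60,58]}
After op 2 (add /mb/5 28): {"mb":[14,2,77,60,58,28]}
After op 3 (add /kc 88): {"kc":88,"mb":[14,2,77,60,58,28]}
After op 4 (add /mb/6 43): {"kc":88,"mb":[14,2,77,60,58,28,43]}
After op 5 (replace /mb/4 61): {"kc":88,"mb":[14,2,77,60,61,28,43]}
After op 6 (add /mb/2 18): {"kc":88,"mb":[14,2,18,77,60,61,28,43]}
After op 7 (add /mb/6 75): {"kc":88,"mb":[14,2,18,77,60,61,75,28,43]}
After op 8 (replace /mb/5 93): {"kc":88,"mb":[14,2,18,77,60,93,75,28,43]}
After op 9 (remove /mb/2): {"kc":88,"mb":[14,2,77,60,93,75,28,43]}
After op 10 (add /ikr 2): {"ikr":2,"kc":88,"mb":[14,2,77,60,93,75,28,43]}
After op 11 (add /mb 10): {"ikr":2,"kc":88,"mb":10}
After op 12 (add /mb 35): {"ikr":2,"kc":88,"mb":35}
After op 13 (replace /kc 59): {"ikr":2,"kc":59,"mb":35}
After op 14 (remove /kc): {"ikr":2,"mb":35}
After op 15 (replace /ikr 52): {"ikr":52,"mb":35}
After op 16 (replace /ikr 19): {"ikr":19,"mb":35}

Answer: {"ikr":19,"mb":35}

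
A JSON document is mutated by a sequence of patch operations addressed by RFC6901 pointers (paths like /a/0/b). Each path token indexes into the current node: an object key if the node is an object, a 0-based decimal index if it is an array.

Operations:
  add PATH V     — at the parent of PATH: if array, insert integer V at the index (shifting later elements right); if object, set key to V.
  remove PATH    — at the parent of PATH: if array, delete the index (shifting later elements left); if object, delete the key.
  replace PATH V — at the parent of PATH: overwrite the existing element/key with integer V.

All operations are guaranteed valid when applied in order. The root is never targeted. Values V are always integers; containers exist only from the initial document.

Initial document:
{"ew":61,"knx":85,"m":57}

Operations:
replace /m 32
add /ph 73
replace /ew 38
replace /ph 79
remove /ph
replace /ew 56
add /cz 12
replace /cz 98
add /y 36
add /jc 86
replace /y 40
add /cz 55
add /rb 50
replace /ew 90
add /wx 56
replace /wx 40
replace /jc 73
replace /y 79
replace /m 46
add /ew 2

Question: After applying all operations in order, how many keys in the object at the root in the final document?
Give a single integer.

Answer: 8

Derivation:
After op 1 (replace /m 32): {"ew":61,"knx":85,"m":32}
After op 2 (add /ph 73): {"ew":61,"knx":85,"m":32,"ph":73}
After op 3 (replace /ew 38): {"ew":38,"knx":85,"m":32,"ph":73}
After op 4 (replace /ph 79): {"ew":38,"knx":85,"m":32,"ph":79}
After op 5 (remove /ph): {"ew":38,"knx":85,"m":32}
After op 6 (replace /ew 56): {"ew":56,"knx":85,"m":32}
After op 7 (add /cz 12): {"cz":12,"ew":56,"knx":85,"m":32}
After op 8 (replace /cz 98): {"cz":98,"ew":56,"knx":85,"m":32}
After op 9 (add /y 36): {"cz":98,"ew":56,"knx":85,"m":32,"y":36}
After op 10 (add /jc 86): {"cz":98,"ew":56,"jc":86,"knx":85,"m":32,"y":36}
After op 11 (replace /y 40): {"cz":98,"ew":56,"jc":86,"knx":85,"m":32,"y":40}
After op 12 (add /cz 55): {"cz":55,"ew":56,"jc":86,"knx":85,"m":32,"y":40}
After op 13 (add /rb 50): {"cz":55,"ew":56,"jc":86,"knx":85,"m":32,"rb":50,"y":40}
After op 14 (replace /ew 90): {"cz":55,"ew":90,"jc":86,"knx":85,"m":32,"rb":50,"y":40}
After op 15 (add /wx 56): {"cz":55,"ew":90,"jc":86,"knx":85,"m":32,"rb":50,"wx":56,"y":40}
After op 16 (replace /wx 40): {"cz":55,"ew":90,"jc":86,"knx":85,"m":32,"rb":50,"wx":40,"y":40}
After op 17 (replace /jc 73): {"cz":55,"ew":90,"jc":73,"knx":85,"m":32,"rb":50,"wx":40,"y":40}
After op 18 (replace /y 79): {"cz":55,"ew":90,"jc":73,"knx":85,"m":32,"rb":50,"wx":40,"y":79}
After op 19 (replace /m 46): {"cz":55,"ew":90,"jc":73,"knx":85,"m":46,"rb":50,"wx":40,"y":79}
After op 20 (add /ew 2): {"cz":55,"ew":2,"jc":73,"knx":85,"m":46,"rb":50,"wx":40,"y":79}
Size at the root: 8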